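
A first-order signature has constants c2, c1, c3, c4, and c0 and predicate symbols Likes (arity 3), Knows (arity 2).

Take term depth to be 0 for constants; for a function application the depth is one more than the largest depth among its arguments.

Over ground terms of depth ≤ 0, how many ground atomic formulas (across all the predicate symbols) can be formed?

First count ground terms of depth ≤ 0.
With no function symbols every ground term is a constant, so there are exactly 5 ground terms at every depth bound.
N_0 = 5
Explicitly: c2, c1, c3, c4, c0.
So |H| = 5.
Each predicate of arity r yields |H|^r ground atoms (one per choice of an r-tuple from H):
  Likes: 5^3 = 125;  Knows: 5^2 = 25
Total ground atoms: 125 + 25 = 150.

150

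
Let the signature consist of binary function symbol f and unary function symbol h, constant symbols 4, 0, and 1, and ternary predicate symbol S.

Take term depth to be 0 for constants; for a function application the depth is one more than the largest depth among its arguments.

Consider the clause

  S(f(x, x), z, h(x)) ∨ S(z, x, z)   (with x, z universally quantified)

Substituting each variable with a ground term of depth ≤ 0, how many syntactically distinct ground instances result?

9

Ground terms of depth ≤ 0:
  Write N_k for the number of ground terms of depth ≤ k. A term of depth ≤ k is either a constant or a function symbol applied to arguments of depth ≤ k−1, so N_k = 3 + N_{k-1}^2 + N_{k-1}.
  N_0 = 3
  Explicitly: 4, 0, 1.
So there are 3 ground terms available for substitution.
Each of x, z ranges independently over the available ground terms, and distinct assignments produce distinct instances.
Number of ground instances = 3^2 = 9.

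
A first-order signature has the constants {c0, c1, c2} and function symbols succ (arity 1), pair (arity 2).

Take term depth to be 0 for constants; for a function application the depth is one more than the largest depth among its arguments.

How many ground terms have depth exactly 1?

If N_k denotes the number of depth-≤k ground terms, the 3 constants give N_0 = 3, and each function symbol of arity r contributes N_{k-1}^r new terms at level k: N_k = 3 + N_{k-1} + N_{k-1}^2.
N_0 = 3
N_1 = 3 + 3 + 3^2 = 15
Terms of depth exactly 1: N_1 − N_0 = 15 − 3 = 12.

12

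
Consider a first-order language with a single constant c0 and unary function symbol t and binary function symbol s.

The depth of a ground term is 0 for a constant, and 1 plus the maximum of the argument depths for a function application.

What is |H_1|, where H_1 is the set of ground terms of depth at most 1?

3

Let N_k = |{terms of depth ≤ k}|. Then N_0 = 1 and N_k = 1 + N_{k-1} + N_{k-1}^2 for k ≥ 1 (one summand per function symbol, arity giving the exponent).
N_0 = 1
N_1 = 1 + 1 + 1^2 = 3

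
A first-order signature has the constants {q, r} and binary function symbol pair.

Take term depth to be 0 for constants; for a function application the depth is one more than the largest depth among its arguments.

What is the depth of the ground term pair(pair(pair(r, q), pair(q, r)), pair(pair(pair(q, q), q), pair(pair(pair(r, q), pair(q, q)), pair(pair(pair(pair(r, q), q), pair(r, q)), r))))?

depth(pair(r, q)) = 1 + max(0, 0) = 1
depth(pair(q, r)) = 1 + max(0, 0) = 1
depth(pair(pair(r, q), pair(q, r))) = 1 + max(1, 1) = 2
depth(pair(q, q)) = 1 + max(0, 0) = 1
depth(pair(pair(q, q), q)) = 1 + max(1, 0) = 2
depth(pair(pair(r, q), pair(q, q))) = 1 + max(1, 1) = 2
depth(pair(pair(r, q), q)) = 1 + max(1, 0) = 2
depth(pair(pair(pair(r, q), q), pair(r, q))) = 1 + max(2, 1) = 3
depth(pair(pair(pair(pair(r, q), q), pair(r, q)), r)) = 1 + max(3, 0) = 4
depth(pair(pair(pair(r, q), pair(q, q)), pair(pair(pair(pair(r, q), q), pair(r, q)), r))) = 1 + max(2, 4) = 5
depth(pair(pair(pair(q, q), q), pair(pair(pair(r, q), pair(q, q)), pair(pair(pair(pair(r, q), q), pair(r, q)), r)))) = 1 + max(2, 5) = 6
depth(pair(pair(pair(r, q), pair(q, r)), pair(pair(pair(q, q), q), pair(pair(pair(r, q), pair(q, q)), pair(pair(pair(pair(r, q), q), pair(r, q)), r))))) = 1 + max(2, 6) = 7

7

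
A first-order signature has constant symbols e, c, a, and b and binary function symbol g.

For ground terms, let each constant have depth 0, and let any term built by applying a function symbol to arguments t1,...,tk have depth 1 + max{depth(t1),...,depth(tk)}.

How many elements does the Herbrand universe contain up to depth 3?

163220

Let N_k = |{terms of depth ≤ k}|. Then N_0 = 4 and N_k = 4 + N_{k-1}^2 for k ≥ 1 (one summand per function symbol, arity giving the exponent).
N_0 = 4
N_1 = 4 + 4^2 = 20
N_2 = 4 + 20^2 = 404
N_3 = 4 + 404^2 = 163220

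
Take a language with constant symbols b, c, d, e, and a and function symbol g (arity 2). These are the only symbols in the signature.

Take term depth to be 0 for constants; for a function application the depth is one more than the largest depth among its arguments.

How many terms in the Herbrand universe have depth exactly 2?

875

Let N_k = |{terms of depth ≤ k}|. Then N_0 = 5 and N_k = 5 + N_{k-1}^2 for k ≥ 1 (one summand per function symbol, arity giving the exponent).
N_0 = 5
N_1 = 5 + 5^2 = 30
N_2 = 5 + 30^2 = 905
Terms of depth exactly 2: N_2 − N_1 = 905 − 30 = 875.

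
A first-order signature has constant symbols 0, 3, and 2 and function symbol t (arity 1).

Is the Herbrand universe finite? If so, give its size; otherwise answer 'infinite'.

infinite

The signature has at least one function symbol (t, arity 1) and at least one constant (0).
Iterating t gives infinitely many distinct ground terms: 0, t(0), t(t(0)), ...
So the Herbrand universe is infinite.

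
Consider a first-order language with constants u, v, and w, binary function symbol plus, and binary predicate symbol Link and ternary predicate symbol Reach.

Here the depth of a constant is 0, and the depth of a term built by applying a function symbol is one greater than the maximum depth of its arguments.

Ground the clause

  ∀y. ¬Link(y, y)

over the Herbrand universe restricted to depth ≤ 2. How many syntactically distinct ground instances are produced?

Ground terms of depth ≤ 2:
  Write N_k for the number of ground terms of depth ≤ k. A term of depth ≤ k is either a constant or a function symbol applied to arguments of depth ≤ k−1, so N_k = 3 + N_{k-1}^2.
  N_0 = 3
  N_1 = 3 + 3^2 = 12
  N_2 = 3 + 12^2 = 147
So there are 147 ground terms available for substitution.
The body mentions the single quantified variable y; since ground terms form a free algebra, no two substitutions collapse to the same formula.
Number of ground instances = 147.

147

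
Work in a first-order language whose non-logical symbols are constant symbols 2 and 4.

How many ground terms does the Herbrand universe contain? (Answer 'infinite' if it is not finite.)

2

There are no function symbols, so every ground term is one of the 2 constants.
The Herbrand universe is {2, 4}, which is finite with 2 elements.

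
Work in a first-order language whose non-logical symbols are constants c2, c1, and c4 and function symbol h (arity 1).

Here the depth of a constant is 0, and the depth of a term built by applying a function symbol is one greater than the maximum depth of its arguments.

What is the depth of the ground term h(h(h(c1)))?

3

depth(h(c1)) = 1 + depth(c1) = 1 + 0 = 1
depth(h(h(c1))) = 1 + depth(h(c1)) = 1 + 1 = 2
depth(h(h(h(c1)))) = 1 + depth(h(h(c1))) = 1 + 2 = 3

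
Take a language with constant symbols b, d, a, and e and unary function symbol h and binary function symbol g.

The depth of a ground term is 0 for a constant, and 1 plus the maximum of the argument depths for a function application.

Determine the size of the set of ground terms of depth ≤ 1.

If N_k denotes the number of depth-≤k ground terms, the 4 constants give N_0 = 4, and each function symbol of arity r contributes N_{k-1}^r new terms at level k: N_k = 4 + N_{k-1} + N_{k-1}^2.
N_0 = 4
N_1 = 4 + 4 + 4^2 = 24

24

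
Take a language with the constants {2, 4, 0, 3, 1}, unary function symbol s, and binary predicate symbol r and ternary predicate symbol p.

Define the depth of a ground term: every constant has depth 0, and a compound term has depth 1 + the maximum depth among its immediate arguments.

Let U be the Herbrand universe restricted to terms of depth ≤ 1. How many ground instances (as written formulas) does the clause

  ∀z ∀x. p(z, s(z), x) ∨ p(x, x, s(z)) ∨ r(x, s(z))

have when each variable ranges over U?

100

Ground terms of depth ≤ 1:
  If N_k denotes the number of depth-≤k ground terms, the 5 constants give N_0 = 5, and each function symbol of arity r contributes N_{k-1}^r new terms at level k: N_k = 5 + N_{k-1}.
  N_0 = 5
  N_1 = 5 + 5 = 10
  Explicitly: 2, 4, 0, 3, 1, s(2), s(4), s(0), s(3), s(1).
So there are 10 ground terms available for substitution.
There are 2 variables to instantiate (z, x), each occurring in at least one literal, so different choices give different ground instances.
Number of ground instances = 10^2 = 100.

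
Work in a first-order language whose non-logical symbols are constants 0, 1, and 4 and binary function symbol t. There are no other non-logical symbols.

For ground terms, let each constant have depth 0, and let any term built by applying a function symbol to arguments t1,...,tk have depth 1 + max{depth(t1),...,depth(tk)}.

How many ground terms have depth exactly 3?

Write N_k for the number of ground terms of depth ≤ k. A term of depth ≤ k is either a constant or a function symbol applied to arguments of depth ≤ k−1, so N_k = 3 + N_{k-1}^2.
N_0 = 3
N_1 = 3 + 3^2 = 12
N_2 = 3 + 12^2 = 147
N_3 = 3 + 147^2 = 21612
Terms of depth exactly 3: N_3 − N_2 = 21612 − 147 = 21465.

21465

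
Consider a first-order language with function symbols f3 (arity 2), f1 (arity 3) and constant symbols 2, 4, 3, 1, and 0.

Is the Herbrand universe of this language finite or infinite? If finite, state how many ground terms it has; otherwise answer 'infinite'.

The signature has at least one function symbol (f3, arity 2) and at least one constant (2).
Iterating f3 gives infinitely many distinct ground terms: 2, f3(2, 2), f3(f3(2, 2), f3(2, 2)), ...
So the Herbrand universe is infinite.

infinite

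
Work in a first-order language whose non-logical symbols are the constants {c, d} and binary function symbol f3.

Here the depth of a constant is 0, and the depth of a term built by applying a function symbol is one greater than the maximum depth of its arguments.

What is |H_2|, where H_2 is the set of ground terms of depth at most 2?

Count level by level. With function symbols f3/2, the terms of depth ≤ k are the 2 constants together with each function applied to depth-≤(k−1) tuples, so N_k = 2 + N_{k-1}^2.
N_0 = 2
N_1 = 2 + 2^2 = 6
N_2 = 2 + 6^2 = 38

38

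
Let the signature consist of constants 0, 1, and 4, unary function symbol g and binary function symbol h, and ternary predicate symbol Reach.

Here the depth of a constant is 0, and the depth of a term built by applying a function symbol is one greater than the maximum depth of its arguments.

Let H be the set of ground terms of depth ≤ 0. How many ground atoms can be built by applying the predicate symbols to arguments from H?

First count ground terms of depth ≤ 0.
Write N_k for the number of ground terms of depth ≤ k. A term of depth ≤ k is either a constant or a function symbol applied to arguments of depth ≤ k−1, so N_k = 3 + N_{k-1} + N_{k-1}^2.
N_0 = 3
So |H| = 3.
Ground atoms are formed by filling each argument slot of a predicate with a term from H, so an r-ary predicate gives |H|^r atoms:
  Reach: 3^3 = 27
Total ground atoms: 27.

27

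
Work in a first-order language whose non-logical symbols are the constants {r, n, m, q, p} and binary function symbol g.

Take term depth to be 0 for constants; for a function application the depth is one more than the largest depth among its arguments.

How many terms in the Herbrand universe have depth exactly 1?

Let N_k = |{terms of depth ≤ k}|. Then N_0 = 5 and N_k = 5 + N_{k-1}^2 for k ≥ 1 (one summand per function symbol, arity giving the exponent).
N_0 = 5
N_1 = 5 + 5^2 = 30
Terms of depth exactly 1: N_1 − N_0 = 30 − 5 = 25.

25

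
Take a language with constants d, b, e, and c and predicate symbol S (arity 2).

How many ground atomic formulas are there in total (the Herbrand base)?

With no function symbols, the Herbrand universe is just the 4 constants.
Ground atoms per predicate: S: 4^2 = 16.
Herbrand base size = 16 = 16.

16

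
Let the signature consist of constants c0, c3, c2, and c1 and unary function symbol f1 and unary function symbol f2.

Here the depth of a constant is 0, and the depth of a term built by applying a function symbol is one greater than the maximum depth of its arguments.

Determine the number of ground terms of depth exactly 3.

32

If N_k denotes the number of depth-≤k ground terms, the 4 constants give N_0 = 4, and each function symbol of arity r contributes N_{k-1}^r new terms at level k: N_k = 4 + N_{k-1} + N_{k-1}.
N_0 = 4
N_1 = 4 + 4 + 4 = 12
N_2 = 4 + 12 + 12 = 28
N_3 = 4 + 28 + 28 = 60
Terms of depth exactly 3: N_3 − N_2 = 60 − 28 = 32.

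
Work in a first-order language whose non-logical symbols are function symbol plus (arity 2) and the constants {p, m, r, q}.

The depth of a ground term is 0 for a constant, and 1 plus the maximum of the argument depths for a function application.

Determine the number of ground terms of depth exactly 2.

Let N_k count ground terms of depth at most k. Each non-constant term of depth ≤ k is some function symbol applied to depth-≤(k−1) arguments, giving N_k = 4 + N_{k-1}^2.
N_0 = 4
N_1 = 4 + 4^2 = 20
N_2 = 4 + 20^2 = 404
Terms of depth exactly 2: N_2 − N_1 = 404 − 20 = 384.

384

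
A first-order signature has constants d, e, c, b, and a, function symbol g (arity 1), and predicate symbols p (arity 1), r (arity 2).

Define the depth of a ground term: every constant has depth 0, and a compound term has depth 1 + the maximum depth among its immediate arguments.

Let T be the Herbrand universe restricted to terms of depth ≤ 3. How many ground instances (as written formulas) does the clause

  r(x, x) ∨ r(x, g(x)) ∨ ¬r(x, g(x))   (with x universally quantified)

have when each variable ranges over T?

Ground terms of depth ≤ 3:
  Let N_k = |{terms of depth ≤ k}|. Then N_0 = 5 and N_k = 5 + N_{k-1} for k ≥ 1 (one summand per function symbol, arity giving the exponent).
  N_0 = 5
  N_1 = 5 + 5 = 10
  N_2 = 5 + 10 = 15
  N_3 = 5 + 15 = 20
So there are 20 ground terms available for substitution.
The body mentions the single quantified variable x; since ground terms form a free algebra, no two substitutions collapse to the same formula.
Number of ground instances = 20.

20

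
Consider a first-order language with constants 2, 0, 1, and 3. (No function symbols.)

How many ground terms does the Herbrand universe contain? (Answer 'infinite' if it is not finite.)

There are no function symbols, so every ground term is one of the 4 constants.
The Herbrand universe is {2, 0, 1, 3}, which is finite with 4 elements.

4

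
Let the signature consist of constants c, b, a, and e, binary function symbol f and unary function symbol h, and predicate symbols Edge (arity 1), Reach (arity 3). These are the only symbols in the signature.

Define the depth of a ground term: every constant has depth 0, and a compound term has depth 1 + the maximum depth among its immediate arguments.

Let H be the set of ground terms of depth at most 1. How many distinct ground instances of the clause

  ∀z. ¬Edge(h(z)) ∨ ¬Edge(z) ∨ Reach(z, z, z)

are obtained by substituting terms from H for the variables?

24

Ground terms of depth ≤ 1:
  Let N_k = |{terms of depth ≤ k}|. Then N_0 = 4 and N_k = 4 + N_{k-1}^2 + N_{k-1} for k ≥ 1 (one summand per function symbol, arity giving the exponent).
  N_0 = 4
  N_1 = 4 + 4^2 + 4 = 24
So there are 24 ground terms available for substitution.
There is 1 variable to instantiate (z),  occurring in at least one literal, so different choices give different ground instances.
Number of ground instances = 24.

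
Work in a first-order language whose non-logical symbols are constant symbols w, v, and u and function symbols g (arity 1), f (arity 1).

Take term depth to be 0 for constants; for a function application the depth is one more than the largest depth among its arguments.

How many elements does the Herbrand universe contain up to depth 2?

Let N_k count ground terms of depth at most k. Each non-constant term of depth ≤ k is some function symbol applied to depth-≤(k−1) arguments, giving N_k = 3 + N_{k-1} + N_{k-1}.
N_0 = 3
N_1 = 3 + 3 + 3 = 9
N_2 = 3 + 9 + 9 = 21

21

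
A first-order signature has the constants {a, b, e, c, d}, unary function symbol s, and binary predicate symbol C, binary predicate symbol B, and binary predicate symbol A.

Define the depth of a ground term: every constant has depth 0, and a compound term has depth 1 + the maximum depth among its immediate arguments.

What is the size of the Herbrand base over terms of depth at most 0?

75

First count ground terms of depth ≤ 0.
Write N_k for the number of ground terms of depth ≤ k. A term of depth ≤ k is either a constant or a function symbol applied to arguments of depth ≤ k−1, so N_k = 5 + N_{k-1}.
N_0 = 5
Explicitly: a, b, e, c, d.
So |H| = 5.
Ground atoms are formed by filling each argument slot of a predicate with a term from H, so an r-ary predicate gives |H|^r atoms:
  C: 5^2 = 25;  B: 5^2 = 25;  A: 5^2 = 25
Total ground atoms: 25 + 25 + 25 = 75.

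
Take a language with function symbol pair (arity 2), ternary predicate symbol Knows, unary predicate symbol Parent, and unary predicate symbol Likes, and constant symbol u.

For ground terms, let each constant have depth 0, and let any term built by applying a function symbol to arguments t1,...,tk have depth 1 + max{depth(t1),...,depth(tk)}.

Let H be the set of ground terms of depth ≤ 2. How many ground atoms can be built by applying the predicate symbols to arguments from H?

First count ground terms of depth ≤ 2.
If N_k denotes the number of depth-≤k ground terms, the 1 constant gives N_0 = 1, and each function symbol of arity r contributes N_{k-1}^r new terms at level k: N_k = 1 + N_{k-1}^2.
N_0 = 1
N_1 = 1 + 1^2 = 2
N_2 = 1 + 2^2 = 5
Explicitly: u, pair(u, u), pair(u, pair(u, u)), pair(pair(u, u), u), pair(pair(u, u), pair(u, u)).
So |H| = 5.
Each predicate of arity r yields |H|^r ground atoms (one per choice of an r-tuple from H):
  Knows: 5^3 = 125;  Parent: 5;  Likes: 5
Total ground atoms: 125 + 5 + 5 = 135.

135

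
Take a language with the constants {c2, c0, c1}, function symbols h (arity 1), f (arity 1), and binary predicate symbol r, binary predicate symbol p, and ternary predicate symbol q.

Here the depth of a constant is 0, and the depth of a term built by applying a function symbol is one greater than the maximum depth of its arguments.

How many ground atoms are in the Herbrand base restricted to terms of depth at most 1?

First count ground terms of depth ≤ 1.
Count level by level. With function symbols h/1, f/1, the terms of depth ≤ k are the 3 constants together with each function applied to depth-≤(k−1) tuples, so N_k = 3 + N_{k-1} + N_{k-1}.
N_0 = 3
N_1 = 3 + 3 + 3 = 9
So |H| = 9.
Ground atoms are formed by filling each argument slot of a predicate with a term from H, so an r-ary predicate gives |H|^r atoms:
  r: 9^2 = 81;  p: 9^2 = 81;  q: 9^3 = 729
Total ground atoms: 81 + 81 + 729 = 891.

891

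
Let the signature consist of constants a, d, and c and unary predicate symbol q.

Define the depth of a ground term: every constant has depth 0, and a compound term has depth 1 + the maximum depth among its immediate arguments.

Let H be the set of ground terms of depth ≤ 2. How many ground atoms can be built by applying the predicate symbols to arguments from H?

First count ground terms of depth ≤ 2.
With no function symbols every ground term is a constant, so there are exactly 3 ground terms at every depth bound.
N_0 = 3
N_1 = 3
N_2 = 3
Explicitly: a, d, c.
So |H| = 3.
Ground atoms are formed by filling each argument slot of a predicate with a term from H, so an r-ary predicate gives |H|^r atoms:
  q: 3
Total ground atoms: 3.

3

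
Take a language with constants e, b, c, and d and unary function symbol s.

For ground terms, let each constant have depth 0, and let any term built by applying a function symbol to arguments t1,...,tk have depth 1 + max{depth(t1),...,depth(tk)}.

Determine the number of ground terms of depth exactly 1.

4

If N_k denotes the number of depth-≤k ground terms, the 4 constants give N_0 = 4, and each function symbol of arity r contributes N_{k-1}^r new terms at level k: N_k = 4 + N_{k-1}.
N_0 = 4
N_1 = 4 + 4 = 8
Terms of depth exactly 1: N_1 − N_0 = 8 − 4 = 4.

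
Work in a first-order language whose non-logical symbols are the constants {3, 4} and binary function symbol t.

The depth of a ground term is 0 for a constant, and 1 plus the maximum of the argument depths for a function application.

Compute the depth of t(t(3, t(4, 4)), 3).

depth(t(4, 4)) = 1 + max(0, 0) = 1
depth(t(3, t(4, 4))) = 1 + max(0, 1) = 2
depth(t(t(3, t(4, 4)), 3)) = 1 + max(2, 0) = 3

3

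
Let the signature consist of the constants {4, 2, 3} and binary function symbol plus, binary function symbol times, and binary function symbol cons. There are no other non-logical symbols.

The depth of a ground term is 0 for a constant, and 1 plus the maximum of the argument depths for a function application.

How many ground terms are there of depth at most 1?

30

Count level by level. With function symbols plus/2, times/2, cons/2, the terms of depth ≤ k are the 3 constants together with each function applied to depth-≤(k−1) tuples, so N_k = 3 + N_{k-1}^2 + N_{k-1}^2 + N_{k-1}^2.
N_0 = 3
N_1 = 3 + 3^2 + 3^2 + 3^2 = 30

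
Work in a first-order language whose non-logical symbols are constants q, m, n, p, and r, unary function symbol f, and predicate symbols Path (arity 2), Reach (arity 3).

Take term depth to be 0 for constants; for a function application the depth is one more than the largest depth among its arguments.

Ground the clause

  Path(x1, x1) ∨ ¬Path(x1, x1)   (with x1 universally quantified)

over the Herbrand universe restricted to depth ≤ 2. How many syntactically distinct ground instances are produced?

Ground terms of depth ≤ 2:
  Let N_k count ground terms of depth at most k. Each non-constant term of depth ≤ k is some function symbol applied to depth-≤(k−1) arguments, giving N_k = 5 + N_{k-1}.
  N_0 = 5
  N_1 = 5 + 5 = 10
  N_2 = 5 + 10 = 15
So there are 15 ground terms available for substitution.
The body mentions the single quantified variable x1; since ground terms form a free algebra, no two substitutions collapse to the same formula.
Number of ground instances = 15.

15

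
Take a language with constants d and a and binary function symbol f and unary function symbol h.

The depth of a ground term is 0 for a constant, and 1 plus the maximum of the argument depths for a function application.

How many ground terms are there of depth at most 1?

8

Count level by level. With function symbols f/2, h/1, the terms of depth ≤ k are the 2 constants together with each function applied to depth-≤(k−1) tuples, so N_k = 2 + N_{k-1}^2 + N_{k-1}.
N_0 = 2
N_1 = 2 + 2^2 + 2 = 8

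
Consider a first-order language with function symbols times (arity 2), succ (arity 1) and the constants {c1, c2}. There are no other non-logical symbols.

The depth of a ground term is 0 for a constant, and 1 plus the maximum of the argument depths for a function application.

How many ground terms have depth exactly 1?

6

Let N_k = |{terms of depth ≤ k}|. Then N_0 = 2 and N_k = 2 + N_{k-1}^2 + N_{k-1} for k ≥ 1 (one summand per function symbol, arity giving the exponent).
N_0 = 2
N_1 = 2 + 2^2 + 2 = 8
Terms of depth exactly 1: N_1 − N_0 = 8 − 2 = 6.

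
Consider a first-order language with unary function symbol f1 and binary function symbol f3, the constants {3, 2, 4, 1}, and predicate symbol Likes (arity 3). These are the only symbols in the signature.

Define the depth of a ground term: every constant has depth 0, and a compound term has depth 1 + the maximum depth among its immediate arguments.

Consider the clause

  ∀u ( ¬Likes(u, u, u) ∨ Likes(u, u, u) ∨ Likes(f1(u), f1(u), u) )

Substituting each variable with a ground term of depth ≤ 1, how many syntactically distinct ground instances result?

24

Ground terms of depth ≤ 1:
  Let N_k = |{terms of depth ≤ k}|. Then N_0 = 4 and N_k = 4 + N_{k-1} + N_{k-1}^2 for k ≥ 1 (one summand per function symbol, arity giving the exponent).
  N_0 = 4
  N_1 = 4 + 4 + 4^2 = 24
So there are 24 ground terms available for substitution.
The clause has 1 distinct variable (u), which appears in the body. In the free term algebra distinct substitutions yield syntactically distinct ground instances.
Number of ground instances = 24.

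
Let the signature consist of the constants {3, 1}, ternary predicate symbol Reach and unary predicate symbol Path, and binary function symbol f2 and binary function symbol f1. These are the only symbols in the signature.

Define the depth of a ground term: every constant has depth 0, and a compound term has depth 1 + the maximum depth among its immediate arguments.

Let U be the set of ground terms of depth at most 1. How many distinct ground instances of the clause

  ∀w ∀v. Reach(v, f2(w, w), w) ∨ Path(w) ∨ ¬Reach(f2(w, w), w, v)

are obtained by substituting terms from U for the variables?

100

Ground terms of depth ≤ 1:
  Count level by level. With function symbols f2/2, f1/2, the terms of depth ≤ k are the 2 constants together with each function applied to depth-≤(k−1) tuples, so N_k = 2 + N_{k-1}^2 + N_{k-1}^2.
  N_0 = 2
  N_1 = 2 + 2^2 + 2^2 = 10
So there are 10 ground terms available for substitution.
There are 2 variables to instantiate (w, v), each occurring in at least one literal, so different choices give different ground instances.
Number of ground instances = 10^2 = 100.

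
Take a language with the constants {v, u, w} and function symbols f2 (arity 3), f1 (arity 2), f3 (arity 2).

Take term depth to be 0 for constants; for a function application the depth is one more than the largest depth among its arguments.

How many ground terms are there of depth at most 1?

If N_k denotes the number of depth-≤k ground terms, the 3 constants give N_0 = 3, and each function symbol of arity r contributes N_{k-1}^r new terms at level k: N_k = 3 + N_{k-1}^3 + N_{k-1}^2 + N_{k-1}^2.
N_0 = 3
N_1 = 3 + 3^3 + 3^2 + 3^2 = 48

48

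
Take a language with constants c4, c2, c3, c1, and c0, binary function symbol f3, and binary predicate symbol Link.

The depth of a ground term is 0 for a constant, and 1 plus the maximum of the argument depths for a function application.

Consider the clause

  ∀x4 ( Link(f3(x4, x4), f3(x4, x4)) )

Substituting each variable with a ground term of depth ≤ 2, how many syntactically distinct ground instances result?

905

Ground terms of depth ≤ 2:
  Write N_k for the number of ground terms of depth ≤ k. A term of depth ≤ k is either a constant or a function symbol applied to arguments of depth ≤ k−1, so N_k = 5 + N_{k-1}^2.
  N_0 = 5
  N_1 = 5 + 5^2 = 30
  N_2 = 5 + 30^2 = 905
So there are 905 ground terms available for substitution.
The clause has 1 distinct variable (x4), which appears in the body. In the free term algebra distinct substitutions yield syntactically distinct ground instances.
Number of ground instances = 905.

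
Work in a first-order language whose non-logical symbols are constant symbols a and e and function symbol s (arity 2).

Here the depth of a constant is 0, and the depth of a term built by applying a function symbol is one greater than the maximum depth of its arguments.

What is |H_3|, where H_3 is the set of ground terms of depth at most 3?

Count level by level. With function symbols s/2, the terms of depth ≤ k are the 2 constants together with each function applied to depth-≤(k−1) tuples, so N_k = 2 + N_{k-1}^2.
N_0 = 2
N_1 = 2 + 2^2 = 6
N_2 = 2 + 6^2 = 38
N_3 = 2 + 38^2 = 1446

1446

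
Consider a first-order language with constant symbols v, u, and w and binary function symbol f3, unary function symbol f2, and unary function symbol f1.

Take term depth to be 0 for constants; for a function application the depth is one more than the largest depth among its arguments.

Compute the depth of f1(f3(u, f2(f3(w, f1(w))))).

depth(f1(w)) = 1 + depth(w) = 1 + 0 = 1
depth(f3(w, f1(w))) = 1 + max(0, 1) = 2
depth(f2(f3(w, f1(w)))) = 1 + depth(f3(w, f1(w))) = 1 + 2 = 3
depth(f3(u, f2(f3(w, f1(w))))) = 1 + max(0, 3) = 4
depth(f1(f3(u, f2(f3(w, f1(w)))))) = 1 + depth(f3(u, f2(f3(w, f1(w))))) = 1 + 4 = 5

5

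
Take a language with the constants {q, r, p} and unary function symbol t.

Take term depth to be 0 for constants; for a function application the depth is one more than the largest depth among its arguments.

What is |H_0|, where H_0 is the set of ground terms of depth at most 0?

Write N_k for the number of ground terms of depth ≤ k. A term of depth ≤ k is either a constant or a function symbol applied to arguments of depth ≤ k−1, so N_k = 3 + N_{k-1}.
N_0 = 3

3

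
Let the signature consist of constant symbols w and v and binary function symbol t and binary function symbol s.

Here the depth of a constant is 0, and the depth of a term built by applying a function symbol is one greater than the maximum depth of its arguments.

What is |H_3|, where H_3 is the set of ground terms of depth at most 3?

81610

Count level by level. With function symbols t/2, s/2, the terms of depth ≤ k are the 2 constants together with each function applied to depth-≤(k−1) tuples, so N_k = 2 + N_{k-1}^2 + N_{k-1}^2.
N_0 = 2
N_1 = 2 + 2^2 + 2^2 = 10
N_2 = 2 + 10^2 + 10^2 = 202
N_3 = 2 + 202^2 + 202^2 = 81610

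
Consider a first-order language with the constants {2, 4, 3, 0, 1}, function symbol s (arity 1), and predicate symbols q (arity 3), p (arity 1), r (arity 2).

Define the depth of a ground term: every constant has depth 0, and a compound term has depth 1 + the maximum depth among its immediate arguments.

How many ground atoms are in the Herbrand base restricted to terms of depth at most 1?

1110

First count ground terms of depth ≤ 1.
Count level by level. With function symbols s/1, the terms of depth ≤ k are the 5 constants together with each function applied to depth-≤(k−1) tuples, so N_k = 5 + N_{k-1}.
N_0 = 5
N_1 = 5 + 5 = 10
Explicitly: 2, 4, 3, 0, 1, s(2), s(4), s(3), s(0), s(1).
So |H| = 10.
For each predicate symbol, the number of ground atoms is |H| raised to its arity; summing:
  q: 10^3 = 1000;  p: 10;  r: 10^2 = 100
Total ground atoms: 1000 + 10 + 100 = 1110.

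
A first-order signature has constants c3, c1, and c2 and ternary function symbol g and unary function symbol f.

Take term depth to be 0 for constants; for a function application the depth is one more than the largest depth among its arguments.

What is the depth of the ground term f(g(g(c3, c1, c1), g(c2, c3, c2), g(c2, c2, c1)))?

depth(g(c3, c1, c1)) = 1 + max(0, 0, 0) = 1
depth(g(c2, c3, c2)) = 1 + max(0, 0, 0) = 1
depth(g(c2, c2, c1)) = 1 + max(0, 0, 0) = 1
depth(g(g(c3, c1, c1), g(c2, c3, c2), g(c2, c2, c1))) = 1 + max(1, 1, 1) = 2
depth(f(g(g(c3, c1, c1), g(c2, c3, c2), g(c2, c2, c1)))) = 1 + depth(g(g(c3, c1, c1), g(c2, c3, c2), g(c2, c2, c1))) = 1 + 2 = 3

3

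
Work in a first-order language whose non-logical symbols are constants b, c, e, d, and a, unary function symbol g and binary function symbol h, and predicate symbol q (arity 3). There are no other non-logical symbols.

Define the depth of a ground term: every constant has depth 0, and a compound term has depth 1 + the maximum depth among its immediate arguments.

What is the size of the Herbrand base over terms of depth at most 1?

42875

First count ground terms of depth ≤ 1.
Count level by level. With function symbols g/1, h/2, the terms of depth ≤ k are the 5 constants together with each function applied to depth-≤(k−1) tuples, so N_k = 5 + N_{k-1} + N_{k-1}^2.
N_0 = 5
N_1 = 5 + 5 + 5^2 = 35
So |H| = 35.
A ground atom is a predicate applied to a tuple of terms from H, so the count is the sum over predicates of |H|^arity:
  q: 35^3 = 42875
Total ground atoms: 42875.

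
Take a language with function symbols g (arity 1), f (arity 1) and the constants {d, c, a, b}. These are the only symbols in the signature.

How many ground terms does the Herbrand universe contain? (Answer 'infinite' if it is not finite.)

The signature has at least one function symbol (g, arity 1) and at least one constant (d).
Iterating g gives infinitely many distinct ground terms: d, g(d), g(g(d)), ...
So the Herbrand universe is infinite.

infinite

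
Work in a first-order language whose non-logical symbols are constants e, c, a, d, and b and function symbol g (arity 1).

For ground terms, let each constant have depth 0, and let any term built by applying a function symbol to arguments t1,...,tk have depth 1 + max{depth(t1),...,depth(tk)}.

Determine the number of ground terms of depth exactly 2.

5

If N_k denotes the number of depth-≤k ground terms, the 5 constants give N_0 = 5, and each function symbol of arity r contributes N_{k-1}^r new terms at level k: N_k = 5 + N_{k-1}.
N_0 = 5
N_1 = 5 + 5 = 10
N_2 = 5 + 10 = 15
Terms of depth exactly 2: N_2 − N_1 = 15 − 10 = 5.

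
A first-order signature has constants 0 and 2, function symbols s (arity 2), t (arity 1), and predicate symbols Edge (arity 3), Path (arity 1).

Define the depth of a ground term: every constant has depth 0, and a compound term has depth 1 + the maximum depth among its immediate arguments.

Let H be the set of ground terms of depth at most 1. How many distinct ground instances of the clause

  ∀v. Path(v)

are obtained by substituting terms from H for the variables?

8

Ground terms of depth ≤ 1:
  Write N_k for the number of ground terms of depth ≤ k. A term of depth ≤ k is either a constant or a function symbol applied to arguments of depth ≤ k−1, so N_k = 2 + N_{k-1}^2 + N_{k-1}.
  N_0 = 2
  N_1 = 2 + 2^2 + 2 = 8
  Explicitly: 0, 2, s(0, 0), s(0, 2), s(2, 0), s(2, 2), t(0), t(2).
So there are 8 ground terms available for substitution.
There is 1 variable to instantiate (v),  occurring in at least one literal, so different choices give different ground instances.
Number of ground instances = 8.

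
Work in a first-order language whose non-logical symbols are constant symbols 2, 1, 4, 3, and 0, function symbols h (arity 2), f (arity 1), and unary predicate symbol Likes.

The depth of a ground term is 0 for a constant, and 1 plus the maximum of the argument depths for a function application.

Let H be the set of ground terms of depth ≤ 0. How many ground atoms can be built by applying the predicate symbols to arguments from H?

5

First count ground terms of depth ≤ 0.
Let N_k = |{terms of depth ≤ k}|. Then N_0 = 5 and N_k = 5 + N_{k-1}^2 + N_{k-1} for k ≥ 1 (one summand per function symbol, arity giving the exponent).
N_0 = 5
So |H| = 5.
For each predicate symbol, the number of ground atoms is |H| raised to its arity; summing:
  Likes: 5
Total ground atoms: 5.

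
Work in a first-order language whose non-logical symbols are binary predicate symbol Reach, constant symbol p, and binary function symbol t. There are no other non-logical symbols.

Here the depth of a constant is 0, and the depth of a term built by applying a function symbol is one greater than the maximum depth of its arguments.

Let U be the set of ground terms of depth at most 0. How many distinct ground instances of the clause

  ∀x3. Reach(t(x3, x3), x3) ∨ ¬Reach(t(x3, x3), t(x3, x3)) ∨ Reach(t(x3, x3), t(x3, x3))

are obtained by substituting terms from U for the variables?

1

Ground terms of depth ≤ 0:
  If N_k denotes the number of depth-≤k ground terms, the 1 constant gives N_0 = 1, and each function symbol of arity r contributes N_{k-1}^r new terms at level k: N_k = 1 + N_{k-1}^2.
  N_0 = 1
So there is exactly 1 ground term available for substitution.
The body mentions the single quantified variable x3; since ground terms form a free algebra, no two substitutions collapse to the same formula.
Number of ground instances = 1.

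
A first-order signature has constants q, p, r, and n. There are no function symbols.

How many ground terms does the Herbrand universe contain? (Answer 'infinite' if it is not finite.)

There are no function symbols, so every ground term is one of the 4 constants.
The Herbrand universe is {q, p, r, n}, which is finite with 4 elements.

4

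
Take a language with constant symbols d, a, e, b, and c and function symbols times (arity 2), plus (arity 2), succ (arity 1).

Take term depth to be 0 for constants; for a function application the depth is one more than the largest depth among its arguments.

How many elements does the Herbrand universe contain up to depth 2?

Let N_k = |{terms of depth ≤ k}|. Then N_0 = 5 and N_k = 5 + N_{k-1}^2 + N_{k-1}^2 + N_{k-1} for k ≥ 1 (one summand per function symbol, arity giving the exponent).
N_0 = 5
N_1 = 5 + 5^2 + 5^2 + 5 = 60
N_2 = 5 + 60^2 + 60^2 + 60 = 7265

7265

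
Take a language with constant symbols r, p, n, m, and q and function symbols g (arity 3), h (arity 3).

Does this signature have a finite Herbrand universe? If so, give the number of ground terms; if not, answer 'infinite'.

The signature has at least one function symbol (g, arity 3) and at least one constant (r).
Iterating g gives infinitely many distinct ground terms: r, g(r, r, r), g(g(r, r, r), g(r, r, r), g(r, r, r)), ...
So the Herbrand universe is infinite.

infinite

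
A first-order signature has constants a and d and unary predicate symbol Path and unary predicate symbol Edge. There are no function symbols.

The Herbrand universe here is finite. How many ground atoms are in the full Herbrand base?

With no function symbols, the Herbrand universe is just the 2 constants.
Ground atoms per predicate: Path: 2, Edge: 2.
Herbrand base size = 2 + 2 = 4.

4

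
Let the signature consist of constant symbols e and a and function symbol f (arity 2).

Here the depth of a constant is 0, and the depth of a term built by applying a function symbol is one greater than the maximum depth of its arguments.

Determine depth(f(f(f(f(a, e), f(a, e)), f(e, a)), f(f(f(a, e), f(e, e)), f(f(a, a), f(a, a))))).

4

depth(f(a, e)) = 1 + max(0, 0) = 1
depth(f(f(a, e), f(a, e))) = 1 + max(1, 1) = 2
depth(f(e, a)) = 1 + max(0, 0) = 1
depth(f(f(f(a, e), f(a, e)), f(e, a))) = 1 + max(2, 1) = 3
depth(f(e, e)) = 1 + max(0, 0) = 1
depth(f(f(a, e), f(e, e))) = 1 + max(1, 1) = 2
depth(f(a, a)) = 1 + max(0, 0) = 1
depth(f(f(a, a), f(a, a))) = 1 + max(1, 1) = 2
depth(f(f(f(a, e), f(e, e)), f(f(a, a), f(a, a)))) = 1 + max(2, 2) = 3
depth(f(f(f(f(a, e), f(a, e)), f(e, a)), f(f(f(a, e), f(e, e)), f(f(a, a), f(a, a))))) = 1 + max(3, 3) = 4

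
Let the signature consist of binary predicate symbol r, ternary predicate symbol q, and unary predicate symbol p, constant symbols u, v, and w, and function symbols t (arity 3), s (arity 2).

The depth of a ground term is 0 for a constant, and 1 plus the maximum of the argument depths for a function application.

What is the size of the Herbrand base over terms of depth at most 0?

First count ground terms of depth ≤ 0.
Let N_k = |{terms of depth ≤ k}|. Then N_0 = 3 and N_k = 3 + N_{k-1}^3 + N_{k-1}^2 for k ≥ 1 (one summand per function symbol, arity giving the exponent).
N_0 = 3
So |H| = 3.
A ground atom is a predicate applied to a tuple of terms from H, so the count is the sum over predicates of |H|^arity:
  r: 3^2 = 9;  q: 3^3 = 27;  p: 3
Total ground atoms: 9 + 27 + 3 = 39.

39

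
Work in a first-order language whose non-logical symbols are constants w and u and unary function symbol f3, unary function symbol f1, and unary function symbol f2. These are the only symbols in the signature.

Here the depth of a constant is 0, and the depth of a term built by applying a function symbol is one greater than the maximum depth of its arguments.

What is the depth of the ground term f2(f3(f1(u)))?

3

depth(f1(u)) = 1 + depth(u) = 1 + 0 = 1
depth(f3(f1(u))) = 1 + depth(f1(u)) = 1 + 1 = 2
depth(f2(f3(f1(u)))) = 1 + depth(f3(f1(u))) = 1 + 2 = 3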